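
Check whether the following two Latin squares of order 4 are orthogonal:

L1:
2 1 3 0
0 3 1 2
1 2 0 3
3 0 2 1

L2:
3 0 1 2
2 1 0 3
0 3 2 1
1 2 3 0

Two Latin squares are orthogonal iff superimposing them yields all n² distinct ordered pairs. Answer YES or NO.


Form the n² = 16 superimposed pairs (L1[i][j], L2[i][j]), row by row (rows and columns indexed from 0):
row 0: (2,3) (1,0) (3,1) (0,2)
row 1: (0,2) (3,1) (1,0) (2,3)
row 2: (1,0) (2,3) (0,2) (3,1)
row 3: (3,1) (0,2) (2,3) (1,0)
Orthogonality requires all 16 pairs distinct.
But the pair (0,2) repeats: cell (0,3) has L1 = 0, L2 = 2, and cell (1,0) has L1 = 0, L2 = 2.
A repeated pair means some other pair never occurs (only 4 distinct pairs out of 16), so the squares are not orthogonal.
Conclusion: NO.

NO


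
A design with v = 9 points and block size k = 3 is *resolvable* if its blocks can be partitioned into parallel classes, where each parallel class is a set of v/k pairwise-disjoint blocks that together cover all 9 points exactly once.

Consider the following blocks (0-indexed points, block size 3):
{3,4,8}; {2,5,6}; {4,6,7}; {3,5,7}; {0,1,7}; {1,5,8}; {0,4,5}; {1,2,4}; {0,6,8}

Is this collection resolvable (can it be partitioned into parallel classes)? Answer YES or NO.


v = 9, block size k = 3, number of blocks = 9.
For resolvability, blocks must partition into parallel classes of size v/k = 3.
Total blocks must therefore be a multiple of 3: 9 = 3·3 + 0 ⇒ divisible ✓.
Consider block {4,6,7}. The only other block(s) in the collection disjoint from it are {1,5,8} — just 1 block(s). Any parallel class containing {4,6,7} would need 2 other blocks each disjoint from it, so no parallel class of size 3 can contain {4,6,7}.
Since every block must belong to some parallel class in a resolution, the collection cannot be partitioned into parallel classes.
Resolvable? NO.

NO


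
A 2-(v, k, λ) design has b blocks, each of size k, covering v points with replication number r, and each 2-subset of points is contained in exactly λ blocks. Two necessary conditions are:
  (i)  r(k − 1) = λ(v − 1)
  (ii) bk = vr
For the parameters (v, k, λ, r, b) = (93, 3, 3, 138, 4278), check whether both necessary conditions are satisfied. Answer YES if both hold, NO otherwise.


Condition (i): r(k − 1) = 138·2 = 276; λ(v − 1) = 3·92 = 276. Match? YES.
Condition (ii): bk = 4278·3 = 12834; vr = 93·138 = 12834. Match? YES.
Both conditions hold? YES.

YES


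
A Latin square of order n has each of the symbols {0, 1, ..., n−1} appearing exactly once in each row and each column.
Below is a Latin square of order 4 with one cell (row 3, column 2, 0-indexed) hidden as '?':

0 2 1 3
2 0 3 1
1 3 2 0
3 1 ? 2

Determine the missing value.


Row 3 contains symbols [1, 2, 3] — missing [0].
Column 2 contains symbols [1, 2, 3] — missing [0].
The missing symbol must appear in both missing sets; intersection = [0].
Therefore the hidden value is 0.

Missing value = 0.


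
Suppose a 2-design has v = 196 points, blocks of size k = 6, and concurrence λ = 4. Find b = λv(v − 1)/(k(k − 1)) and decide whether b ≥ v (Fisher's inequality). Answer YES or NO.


r = λ(v − 1)/(k − 1) = 4·195/5 = 156.
b = vr/k = 196·156/6 = 5096.
Fisher's inequality: b ≥ v ⇔ 5096 ≥ 196? YES.

YES


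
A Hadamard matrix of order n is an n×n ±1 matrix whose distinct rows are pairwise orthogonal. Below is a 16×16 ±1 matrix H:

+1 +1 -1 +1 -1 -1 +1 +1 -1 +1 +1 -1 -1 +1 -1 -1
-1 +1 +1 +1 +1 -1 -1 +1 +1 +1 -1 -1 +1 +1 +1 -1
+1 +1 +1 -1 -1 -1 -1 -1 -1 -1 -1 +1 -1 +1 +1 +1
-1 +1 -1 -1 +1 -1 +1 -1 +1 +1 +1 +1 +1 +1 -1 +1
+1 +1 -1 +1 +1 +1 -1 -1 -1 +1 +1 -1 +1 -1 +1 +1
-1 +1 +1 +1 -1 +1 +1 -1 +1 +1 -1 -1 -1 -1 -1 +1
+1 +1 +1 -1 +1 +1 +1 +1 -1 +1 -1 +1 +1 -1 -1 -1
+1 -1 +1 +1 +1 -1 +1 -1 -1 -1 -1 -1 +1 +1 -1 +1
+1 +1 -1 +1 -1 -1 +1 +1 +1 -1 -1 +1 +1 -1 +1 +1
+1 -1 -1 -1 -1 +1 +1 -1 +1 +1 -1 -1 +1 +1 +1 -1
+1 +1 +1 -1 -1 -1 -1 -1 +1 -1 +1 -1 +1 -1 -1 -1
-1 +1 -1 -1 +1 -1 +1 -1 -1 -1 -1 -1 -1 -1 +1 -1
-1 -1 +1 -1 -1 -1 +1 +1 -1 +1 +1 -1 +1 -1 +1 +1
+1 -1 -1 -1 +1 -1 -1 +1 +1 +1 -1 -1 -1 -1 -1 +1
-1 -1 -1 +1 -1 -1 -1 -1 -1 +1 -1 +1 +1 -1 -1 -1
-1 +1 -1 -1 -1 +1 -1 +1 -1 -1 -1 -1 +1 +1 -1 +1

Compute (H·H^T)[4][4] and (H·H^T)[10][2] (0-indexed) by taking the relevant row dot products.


Row 2 of H: [1, 1, 1, -1, -1, -1, -1, -1, -1, -1, -1, 1, -1, 1, 1, 1].
Row 4 of H: [1, 1, -1, 1, 1, 1, -1, -1, -1, 1, 1, -1, 1, -1, 1, 1].
Row 10 of H: [1, 1, 1, -1, -1, -1, -1, -1, 1, -1, 1, -1, 1, -1, -1, -1].
(H·H^T)[4][4] = Σ_j H[4][j]·H[4][j] = (1)² + (1)² + (-1)² + (1)² + (1)² + (1)² + (-1)² + (-1)² + (-1)² + (1)² + (1)² + (-1)² + (1)² + (-1)² + (1)² + (1)² = 1 + 1 + 1 + 1 + 1 + 1 + 1 + 1 + 1 + 1 + 1 + 1 + 1 + 1 + 1 + 1 = 16.
(H·H^T)[10][2] = Σ_j H[10][j]·H[2][j] = (1)·(1) + (1)·(1) + (1)·(1) + (-1)·(-1) + (-1)·(-1) + (-1)·(-1) + (-1)·(-1) + (-1)·(-1) + (1)·(-1) + (-1)·(-1) + (1)·(-1) + (-1)·(1) + (1)·(-1) + (-1)·(1) + (-1)·(1) + (-1)·(1) = 1 + 1 + 1 + 1 + 1 + 1 + 1 + 1 + -1 + 1 + -1 + -1 + -1 + -1 + -1 + -1 = 2.
Rows 10 and 2 are not orthogonal (dot product = 2 ≠ 0), so H is not a Hadamard matrix.

(4,4) entry = 16; (10,2) entry = 2.


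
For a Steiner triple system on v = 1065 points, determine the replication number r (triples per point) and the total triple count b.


An STS(v) is a 2-(v, 3, 1) BIBD: block size k = 3, λ = 1.
Replication: r(k − 1) = λ(v − 1) ⇒ r·2 = 1065 − 1 = 1064 ⇒ r = 532.
Block count: bk = vr ⇒ b·3 = 1065·532 = 566580 ⇒ b = 188860.

r = 532, b = 188860.


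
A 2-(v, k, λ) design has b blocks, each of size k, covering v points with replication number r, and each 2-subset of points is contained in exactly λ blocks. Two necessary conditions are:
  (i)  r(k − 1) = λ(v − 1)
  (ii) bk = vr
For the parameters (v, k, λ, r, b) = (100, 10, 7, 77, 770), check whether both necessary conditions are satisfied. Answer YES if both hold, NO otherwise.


Condition (i): r(k − 1) = 77·9 = 693; λ(v − 1) = 7·99 = 693. Match? YES.
Condition (ii): bk = 770·10 = 7700; vr = 100·77 = 7700. Match? YES.
Both conditions hold? YES.

YES


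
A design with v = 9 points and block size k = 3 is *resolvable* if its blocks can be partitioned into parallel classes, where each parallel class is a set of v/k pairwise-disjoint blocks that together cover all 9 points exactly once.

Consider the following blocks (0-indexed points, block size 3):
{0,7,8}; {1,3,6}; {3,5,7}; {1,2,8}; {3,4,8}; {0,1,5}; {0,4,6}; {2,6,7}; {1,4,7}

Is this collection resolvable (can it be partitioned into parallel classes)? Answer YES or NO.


v = 9, block size k = 3, number of blocks = 9.
For resolvability, blocks must partition into parallel classes of size v/k = 3.
Total blocks must therefore be a multiple of 3: 9 = 3·3 + 0 ⇒ divisible ✓.
Consider block {0,7,8}. The only other block(s) in the collection disjoint from it are {1,3,6} — just 1 block(s). Any parallel class containing {0,7,8} would need 2 other blocks each disjoint from it, so no parallel class of size 3 can contain {0,7,8}.
Since every block must belong to some parallel class in a resolution, the collection cannot be partitioned into parallel classes.
Resolvable? NO.

NO


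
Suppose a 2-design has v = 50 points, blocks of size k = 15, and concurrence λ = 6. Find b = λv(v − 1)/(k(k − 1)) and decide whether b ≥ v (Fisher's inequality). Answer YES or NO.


b = λv(v − 1)/(k(k − 1)) = 6·50·49/(15·14) = 14700/210 = 70.
Compare with v = 50: b ≥ v, so Fisher's inequality holds.

YES


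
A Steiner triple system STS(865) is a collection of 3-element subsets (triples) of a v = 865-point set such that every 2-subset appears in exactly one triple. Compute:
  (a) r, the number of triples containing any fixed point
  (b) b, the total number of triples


An STS(v) is a 2-(v, 3, 1) BIBD: block size k = 3, λ = 1.
Replication: r(k − 1) = λ(v − 1) ⇒ r·2 = 865 − 1 = 864 ⇒ r = 432.
Block count: bk = vr ⇒ b·3 = 865·432 = 373680 ⇒ b = 124560.
(Check via b = v(v − 1)/6 = 865·864/6 = 747360/6 = 124560.)

r = 432, b = 124560.


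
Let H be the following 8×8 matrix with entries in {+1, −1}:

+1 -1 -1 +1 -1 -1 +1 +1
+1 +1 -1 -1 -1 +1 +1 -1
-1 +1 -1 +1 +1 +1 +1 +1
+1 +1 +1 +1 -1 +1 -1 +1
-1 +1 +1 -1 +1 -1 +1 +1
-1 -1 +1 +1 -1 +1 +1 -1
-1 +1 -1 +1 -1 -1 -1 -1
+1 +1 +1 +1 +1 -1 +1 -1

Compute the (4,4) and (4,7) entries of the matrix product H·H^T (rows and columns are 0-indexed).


Row 4 of H: [-1, 1, 1, -1, 1, -1, 1, 1].
Row 7 of H: [1, 1, 1, 1, 1, -1, 1, -1].
(H·H^T)[4][4] = Σ_j H[4][j]·H[4][j] = (-1)² + (1)² + (1)² + (-1)² + (1)² + (-1)² + (1)² + (1)² = 1 + 1 + 1 + 1 + 1 + 1 + 1 + 1 = 8.
(H·H^T)[4][7] = Σ_j H[4][j]·H[7][j] = (-1)·(1) + (1)·(1) + (1)·(1) + (-1)·(1) + (1)·(1) + (-1)·(-1) + (1)·(1) + (1)·(-1) = -1 + 1 + 1 + -1 + 1 + 1 + 1 + -1 = 2.
Rows 4 and 7 are not orthogonal (dot product = 2 ≠ 0), so H is not a Hadamard matrix.

(4,4) entry = 8; (4,7) entry = 2.


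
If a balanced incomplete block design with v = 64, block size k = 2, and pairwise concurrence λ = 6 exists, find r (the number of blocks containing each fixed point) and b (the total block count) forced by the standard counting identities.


Any 2-(v, k, λ) BIBD satisfies two necessary conditions:
  (i)  Each point sits in r blocks, and counting incidences through any fixed point gives r(k − 1) = λ(v − 1), so r = λ(v − 1)/(k − 1).
  (ii) Total incidences bk = vr, so b = vr/k.
Step 1: r = λ(v − 1)/(k − 1) = 6·(64 − 1)/(2 − 1) = 6·63/1 = 378/1 = 378.
Step 2: b = vr/k = 64·378/2 = 24192/2 = 12096.
Check integrality: r = 378 ∈ Z ✓, b = 12096 ∈ Z ✓.
(These identities are necessary conditions: they determine r and b for any design with these parameters, but do not by themselves prove that one exists.)

r = 378, b = 12096.


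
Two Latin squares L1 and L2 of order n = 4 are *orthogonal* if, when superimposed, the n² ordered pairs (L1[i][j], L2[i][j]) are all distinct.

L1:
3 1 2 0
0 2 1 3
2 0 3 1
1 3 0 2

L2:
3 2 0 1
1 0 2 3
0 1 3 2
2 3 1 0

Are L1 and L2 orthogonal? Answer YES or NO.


Form the n² = 16 superimposed pairs (L1[i][j], L2[i][j]), row by row (rows and columns indexed from 0):
row 0: (3,3) (1,2) (2,0) (0,1)
row 1: (0,1) (2,0) (1,2) (3,3)
row 2: (2,0) (0,1) (3,3) (1,2)
row 3: (1,2) (3,3) (0,1) (2,0)
Orthogonality requires all 16 pairs distinct.
But the pair (0,1) repeats: cell (0,3) has L1 = 0, L2 = 1, and cell (1,0) has L1 = 0, L2 = 1.
A repeated pair means some other pair never occurs (only 4 distinct pairs out of 16), so the squares are not orthogonal.
Conclusion: NO.

NO


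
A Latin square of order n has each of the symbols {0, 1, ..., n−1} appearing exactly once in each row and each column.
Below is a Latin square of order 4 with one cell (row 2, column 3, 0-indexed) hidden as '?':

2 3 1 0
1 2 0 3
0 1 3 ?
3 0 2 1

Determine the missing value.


Row 2 contains symbols [0, 1, 3] — missing [2].
Column 3 contains symbols [0, 1, 3] — missing [2].
The missing symbol must appear in both missing sets; intersection = [2].
Therefore the hidden value is 2.

Missing value = 2.


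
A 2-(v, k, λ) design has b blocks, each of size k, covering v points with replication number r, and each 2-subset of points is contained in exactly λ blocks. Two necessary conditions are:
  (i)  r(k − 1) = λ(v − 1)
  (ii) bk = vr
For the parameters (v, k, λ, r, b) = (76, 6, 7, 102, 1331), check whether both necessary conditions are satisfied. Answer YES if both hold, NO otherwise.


Condition (i): r(k − 1) = 102·5 = 510; λ(v − 1) = 7·75 = 525. Match? NO.
Condition (ii): bk = 1331·6 = 7986; vr = 76·102 = 7752. Match? NO.
Both conditions hold? NO.

NO


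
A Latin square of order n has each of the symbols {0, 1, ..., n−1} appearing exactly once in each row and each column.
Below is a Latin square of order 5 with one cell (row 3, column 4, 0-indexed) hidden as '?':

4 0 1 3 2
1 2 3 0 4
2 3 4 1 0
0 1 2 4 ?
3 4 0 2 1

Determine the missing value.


Row 3 contains symbols [0, 1, 2, 4] — missing [3].
Column 4 contains symbols [0, 1, 2, 4] — missing [3].
The missing symbol must appear in both missing sets; intersection = [3].
Therefore the hidden value is 3.

Missing value = 3.


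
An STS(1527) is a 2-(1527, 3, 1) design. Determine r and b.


An STS(v) is a 2-(v, 3, 1) BIBD: block size k = 3, λ = 1.
Replication: r(k − 1) = λ(v − 1) ⇒ r·2 = 1527 − 1 = 1526 ⇒ r = 763.
Block count: bk = vr ⇒ b·3 = 1527·763 = 1165101 ⇒ b = 388367.

r = 763, b = 388367.


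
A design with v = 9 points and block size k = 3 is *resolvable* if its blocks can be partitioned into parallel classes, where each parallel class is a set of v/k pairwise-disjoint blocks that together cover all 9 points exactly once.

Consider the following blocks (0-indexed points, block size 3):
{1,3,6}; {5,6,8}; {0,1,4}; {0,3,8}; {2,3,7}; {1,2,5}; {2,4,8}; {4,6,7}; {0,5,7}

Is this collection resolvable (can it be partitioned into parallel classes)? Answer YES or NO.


v = 9, block size k = 3, number of blocks = 9.
For resolvability, blocks must partition into parallel classes of size v/k = 3.
Total blocks must therefore be a multiple of 3: 9 = 3·3 + 0 ⇒ divisible ✓.
Greedy packing gives 3 candidate class(es). Each should be a full parallel class (size 3, covers all 9 points).
  Class 1 (3 blocks): {1,3,6}; {2,4,8}; {0,5,7}. Points covered: [0, 1, 2, 3, 4, 5, 6, 7, 8].
  Class 2 (3 blocks): {5,6,8}; {0,1,4}; {2,3,7}. Points covered: [0, 1, 2, 3, 4, 5, 6, 7, 8].
  Class 3 (3 blocks): {0,3,8}; {1,2,5}; {4,6,7}. Points covered: [0, 1, 2, 3, 4, 5, 6, 7, 8].
All classes full (size 3)? YES. All classes cover every point? YES.
Resolvable? YES.

YES


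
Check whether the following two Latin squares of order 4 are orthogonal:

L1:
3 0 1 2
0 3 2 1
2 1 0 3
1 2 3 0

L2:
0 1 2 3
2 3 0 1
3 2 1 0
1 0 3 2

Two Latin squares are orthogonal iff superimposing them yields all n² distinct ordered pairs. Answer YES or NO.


Form the n² = 16 superimposed pairs (L1[i][j], L2[i][j]), row by row (rows and columns indexed from 0):
row 0: (3,0) (0,1) (1,2) (2,3)
row 1: (0,2) (3,3) (2,0) (1,1)
row 2: (2,3) (1,2) (0,1) (3,0)
row 3: (1,1) (2,0) (3,3) (0,2)
Orthogonality requires all 16 pairs distinct.
But the pair (2,3) repeats: cell (0,3) has L1 = 2, L2 = 3, and cell (2,0) has L1 = 2, L2 = 3.
A repeated pair means some other pair never occurs (only 8 distinct pairs out of 16), so the squares are not orthogonal.
Conclusion: NO.

NO


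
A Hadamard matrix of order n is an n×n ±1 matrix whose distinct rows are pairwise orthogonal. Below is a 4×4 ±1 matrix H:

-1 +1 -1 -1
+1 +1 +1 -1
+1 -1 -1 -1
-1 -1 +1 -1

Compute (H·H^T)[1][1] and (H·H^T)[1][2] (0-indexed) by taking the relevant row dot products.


Row 1 of H: [1, 1, 1, -1].
Row 2 of H: [1, -1, -1, -1].
(H·H^T)[1][1] = Σ_j H[1][j]·H[1][j] = (1)² + (1)² + (1)² + (-1)² = 1 + 1 + 1 + 1 = 4.
(H·H^T)[1][2] = Σ_j H[1][j]·H[2][j] = (1)·(1) + (1)·(-1) + (1)·(-1) + (-1)·(-1) = 1 + -1 + -1 + 1 = 0.
So rows 1 and 2 are orthogonal; the diagonal entry equals n = 4.

(1,1) entry = 4; (1,2) entry = 0.


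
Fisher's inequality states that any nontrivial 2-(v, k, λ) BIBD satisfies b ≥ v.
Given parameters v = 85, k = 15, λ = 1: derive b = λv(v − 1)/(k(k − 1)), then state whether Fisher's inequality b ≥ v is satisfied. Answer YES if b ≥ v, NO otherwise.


r = λ(v − 1)/(k − 1) = 1·84/14 = 6.
b = vr/k = 85·6/15 = 34.
Fisher's inequality: b ≥ v ⇔ 34 ≥ 85? NO.

NO


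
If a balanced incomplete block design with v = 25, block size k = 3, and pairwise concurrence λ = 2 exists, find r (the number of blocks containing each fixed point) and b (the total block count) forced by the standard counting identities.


Any 2-(v, k, λ) BIBD satisfies two necessary conditions:
  (i)  Each point sits in r blocks, and counting incidences through any fixed point gives r(k − 1) = λ(v − 1), so r = λ(v − 1)/(k − 1).
  (ii) Total incidences bk = vr, so b = vr/k.
Step 1: r = λ(v − 1)/(k − 1) = 2·(25 − 1)/(3 − 1) = 2·24/2 = 48/2 = 24.
Step 2: b = vr/k = 25·24/3 = 600/3 = 200.
Check integrality: r = 24 ∈ Z ✓, b = 200 ∈ Z ✓.
(These identities are necessary conditions: they determine r and b for any design with these parameters, but do not by themselves prove that one exists.)

r = 24, b = 200.


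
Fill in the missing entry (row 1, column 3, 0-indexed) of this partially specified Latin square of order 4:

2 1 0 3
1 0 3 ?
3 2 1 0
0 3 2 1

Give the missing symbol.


Row 1 contains symbols [0, 1, 3] — missing [2].
Column 3 contains symbols [0, 1, 3] — missing [2].
The missing symbol must appear in both missing sets; intersection = [2].
Therefore the hidden value is 2.

Missing value = 2.


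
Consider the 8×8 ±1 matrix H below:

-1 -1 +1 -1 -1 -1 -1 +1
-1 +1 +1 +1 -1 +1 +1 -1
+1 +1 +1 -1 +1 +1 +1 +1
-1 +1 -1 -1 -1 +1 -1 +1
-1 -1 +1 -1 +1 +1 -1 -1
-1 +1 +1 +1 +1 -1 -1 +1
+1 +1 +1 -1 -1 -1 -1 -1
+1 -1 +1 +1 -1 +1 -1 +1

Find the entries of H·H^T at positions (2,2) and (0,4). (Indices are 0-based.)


Row 0 of H: [-1, -1, 1, -1, -1, -1, -1, 1].
Row 2 of H: [1, 1, 1, -1, 1, 1, 1, 1].
Row 4 of H: [-1, -1, 1, -1, 1, 1, -1, -1].
(H·H^T)[2][2] = Σ_j H[2][j]·H[2][j] = (1)² + (1)² + (1)² + (-1)² + (1)² + (1)² + (1)² + (1)² = 1 + 1 + 1 + 1 + 1 + 1 + 1 + 1 = 8.
(H·H^T)[0][4] = Σ_j H[0][j]·H[4][j] = (-1)·(-1) + (-1)·(-1) + (1)·(1) + (-1)·(-1) + (-1)·(1) + (-1)·(1) + (-1)·(-1) + (1)·(-1) = 1 + 1 + 1 + 1 + -1 + -1 + 1 + -1 = 2.
Rows 0 and 4 are not orthogonal (dot product = 2 ≠ 0), so H is not a Hadamard matrix.

(2,2) entry = 8; (0,4) entry = 2.


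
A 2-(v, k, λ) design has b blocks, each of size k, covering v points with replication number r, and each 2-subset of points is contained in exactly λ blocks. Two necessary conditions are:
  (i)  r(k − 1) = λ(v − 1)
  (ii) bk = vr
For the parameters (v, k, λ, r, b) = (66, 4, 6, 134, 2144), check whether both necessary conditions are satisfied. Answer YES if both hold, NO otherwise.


Condition (i): r(k − 1) = 134·3 = 402; λ(v − 1) = 6·65 = 390. Match? NO.
Condition (ii): bk = 2144·4 = 8576; vr = 66·134 = 8844. Match? NO.
Both conditions hold? NO.

NO


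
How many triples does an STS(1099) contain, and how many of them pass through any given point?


An STS(v) is a 2-(v, 3, 1) BIBD: block size k = 3, λ = 1.
Replication: r(k − 1) = λ(v − 1) ⇒ r·2 = 1099 − 1 = 1098 ⇒ r = 549.
Block count: bk = vr ⇒ b·3 = 1099·549 = 603351 ⇒ b = 201117.

r = 549, b = 201117.


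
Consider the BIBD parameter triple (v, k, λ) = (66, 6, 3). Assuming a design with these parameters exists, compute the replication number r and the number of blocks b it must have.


Any 2-(v, k, λ) BIBD satisfies two necessary conditions:
  (i)  Each point sits in r blocks, and counting incidences through any fixed point gives r(k − 1) = λ(v − 1), so r = λ(v − 1)/(k − 1).
  (ii) Total incidences bk = vr, so b = vr/k.
Step 1: r = λ(v − 1)/(k − 1) = 3·(66 − 1)/(6 − 1) = 3·65/5 = 195/5 = 39.
Step 2: b = vr/k = 66·39/6 = 2574/6 = 429.
Check integrality: r = 39 ∈ Z ✓, b = 429 ∈ Z ✓.
(These identities are necessary conditions: they determine r and b for any design with these parameters, but do not by themselves prove that one exists.)

r = 39, b = 429.


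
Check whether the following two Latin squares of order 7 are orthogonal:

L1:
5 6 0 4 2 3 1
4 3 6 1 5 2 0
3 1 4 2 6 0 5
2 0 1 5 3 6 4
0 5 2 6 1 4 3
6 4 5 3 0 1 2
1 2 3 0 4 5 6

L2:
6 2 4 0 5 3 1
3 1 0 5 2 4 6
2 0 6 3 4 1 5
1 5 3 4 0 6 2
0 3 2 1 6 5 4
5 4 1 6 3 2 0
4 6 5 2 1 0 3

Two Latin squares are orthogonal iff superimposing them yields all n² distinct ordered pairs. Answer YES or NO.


Form the n² = 49 superimposed pairs (L1[i][j], L2[i][j]), row by row (rows and columns indexed from 0):
row 0: (5,6) (6,2) (0,4) (4,0) (2,5) (3,3) (1,1)
row 1: (4,3) (3,1) (6,0) (1,5) (5,2) (2,4) (0,6)
row 2: (3,2) (1,0) (4,6) (2,3) (6,4) (0,1) (5,5)
row 3: (2,1) (0,5) (1,3) (5,4) (3,0) (6,6) (4,2)
row 4: (0,0) (5,3) (2,2) (6,1) (1,6) (4,5) (3,4)
row 5: (6,5) (4,4) (5,1) (3,6) (0,3) (1,2) (2,0)
row 6: (1,4) (2,6) (3,5) (0,2) (4,1) (5,0) (6,3)
Orthogonality requires all 49 pairs distinct.
Check by first coordinate: for each symbol s of L1, list the L2 entries in the n cells where L1 = s; they must all differ.
  L1 = 0: L2 entries (in reading order) 4, 6, 1, 5, 0, 3, 2 — all 7 distinct ✓
  L1 = 1: L2 entries (in reading order) 1, 5, 0, 3, 6, 2, 4 — all 7 distinct ✓
  L1 = 2: L2 entries (in reading order) 5, 4, 3, 1, 2, 0, 6 — all 7 distinct ✓
  L1 = 3: L2 entries (in reading order) 3, 1, 2, 0, 4, 6, 5 — all 7 distinct ✓
  L1 = 4: L2 entries (in reading order) 0, 3, 6, 2, 5, 4, 1 — all 7 distinct ✓
  L1 = 5: L2 entries (in reading order) 6, 2, 5, 4, 3, 1, 0 — all 7 distinct ✓
  L1 = 6: L2 entries (in reading order) 2, 0, 4, 6, 1, 5, 3 — all 7 distinct ✓
Every symbol of L1 meets every symbol of L2 exactly once, so all 49 pairs are distinct (49 of 49).
Conclusion: YES.

YES


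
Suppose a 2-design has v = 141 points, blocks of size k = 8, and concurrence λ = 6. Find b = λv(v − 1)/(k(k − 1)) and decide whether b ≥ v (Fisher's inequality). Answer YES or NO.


r = λ(v − 1)/(k − 1) = 6·140/7 = 120.
b = vr/k = 141·120/8 = 2115.
Fisher's inequality: b ≥ v ⇔ 2115 ≥ 141? YES.

YES


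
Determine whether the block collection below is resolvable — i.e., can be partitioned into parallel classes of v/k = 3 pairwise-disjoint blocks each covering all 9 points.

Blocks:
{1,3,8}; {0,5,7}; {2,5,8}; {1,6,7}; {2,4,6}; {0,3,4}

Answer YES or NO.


v = 9, block size k = 3, number of blocks = 6.
For resolvability, blocks must partition into parallel classes of size v/k = 3.
Total blocks must therefore be a multiple of 3: 6 = 3·2 + 0 ⇒ divisible ✓.
Greedy packing gives 2 candidate class(es). Each should be a full parallel class (size 3, covers all 9 points).
  Class 1 (3 blocks): {1,3,8}; {0,5,7}; {2,4,6}. Points covered: [0, 1, 2, 3, 4, 5, 6, 7, 8].
  Class 2 (3 blocks): {2,5,8}; {1,6,7}; {0,3,4}. Points covered: [0, 1, 2, 3, 4, 5, 6, 7, 8].
All classes full (size 3)? YES. All classes cover every point? YES.
Resolvable? YES.

YES


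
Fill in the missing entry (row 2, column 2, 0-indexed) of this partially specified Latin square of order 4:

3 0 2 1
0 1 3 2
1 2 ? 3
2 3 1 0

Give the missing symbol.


Row 2 contains symbols [1, 2, 3] — missing [0].
Column 2 contains symbols [1, 2, 3] — missing [0].
The missing symbol must appear in both missing sets; intersection = [0].
Therefore the hidden value is 0.

Missing value = 0.


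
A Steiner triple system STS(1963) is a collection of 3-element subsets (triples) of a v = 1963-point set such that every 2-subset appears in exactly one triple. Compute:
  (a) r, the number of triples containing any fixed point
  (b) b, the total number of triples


An STS(v) is a 2-(v, 3, 1) BIBD: block size k = 3, λ = 1.
Replication: r(k − 1) = λ(v − 1) ⇒ r·2 = 1963 − 1 = 1962 ⇒ r = 981.
Block count: bk = vr ⇒ b·3 = 1963·981 = 1925703 ⇒ b = 641901.
(Check via b = v(v − 1)/6 = 1963·1962/6 = 3851406/6 = 641901.)

r = 981, b = 641901.


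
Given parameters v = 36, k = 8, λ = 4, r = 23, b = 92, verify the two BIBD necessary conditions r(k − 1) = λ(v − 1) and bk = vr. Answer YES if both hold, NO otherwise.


Condition (i): r(k − 1) = 23·7 = 161; λ(v − 1) = 4·35 = 140. Match? NO.
Condition (ii): bk = 92·8 = 736; vr = 36·23 = 828. Match? NO.
Both conditions hold? NO.

NO


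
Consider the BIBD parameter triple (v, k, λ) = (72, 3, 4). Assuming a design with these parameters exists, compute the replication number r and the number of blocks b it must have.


Any 2-(v, k, λ) BIBD satisfies two necessary conditions:
  (i)  Each point sits in r blocks, and counting incidences through any fixed point gives r(k − 1) = λ(v − 1), so r = λ(v − 1)/(k − 1).
  (ii) Total incidences bk = vr, so b = vr/k.
Step 1: r = λ(v − 1)/(k − 1) = 4·(72 − 1)/(3 − 1) = 4·71/2 = 284/2 = 142.
Step 2: b = vr/k = 72·142/3 = 10224/3 = 3408.
Check integrality: r = 142 ∈ Z ✓, b = 3408 ∈ Z ✓.
(These identities are necessary conditions: they determine r and b for any design with these parameters, but do not by themselves prove that one exists.)

r = 142, b = 3408.


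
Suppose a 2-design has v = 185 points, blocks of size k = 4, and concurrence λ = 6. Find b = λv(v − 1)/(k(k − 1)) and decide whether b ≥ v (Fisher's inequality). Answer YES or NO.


b = λv(v − 1)/(k(k − 1)) = 6·185·184/(4·3) = 204240/12 = 17020.
Compare with v = 185: b ≥ v, so Fisher's inequality holds.

YES


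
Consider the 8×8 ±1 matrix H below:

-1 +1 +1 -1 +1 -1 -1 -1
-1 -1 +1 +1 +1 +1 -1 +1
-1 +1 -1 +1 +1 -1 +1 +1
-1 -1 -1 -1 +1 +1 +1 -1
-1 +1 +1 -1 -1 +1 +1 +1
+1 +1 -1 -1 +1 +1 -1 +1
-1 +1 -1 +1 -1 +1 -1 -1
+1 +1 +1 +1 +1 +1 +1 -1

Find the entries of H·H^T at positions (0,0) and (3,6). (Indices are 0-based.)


Row 0 of H: [-1, 1, 1, -1, 1, -1, -1, -1].
Row 3 of H: [-1, -1, -1, -1, 1, 1, 1, -1].
Row 6 of H: [-1, 1, -1, 1, -1, 1, -1, -1].
(H·H^T)[0][0] = Σ_j H[0][j]·H[0][j] = (-1)² + (1)² + (1)² + (-1)² + (1)² + (-1)² + (-1)² + (-1)² = 1 + 1 + 1 + 1 + 1 + 1 + 1 + 1 = 8.
(H·H^T)[3][6] = Σ_j H[3][j]·H[6][j] = (-1)·(-1) + (-1)·(1) + (-1)·(-1) + (-1)·(1) + (1)·(-1) + (1)·(1) + (1)·(-1) + (-1)·(-1) = 1 + -1 + 1 + -1 + -1 + 1 + -1 + 1 = 0.
So rows 3 and 6 are orthogonal; the diagonal entry equals n = 8.

(0,0) entry = 8; (3,6) entry = 0.


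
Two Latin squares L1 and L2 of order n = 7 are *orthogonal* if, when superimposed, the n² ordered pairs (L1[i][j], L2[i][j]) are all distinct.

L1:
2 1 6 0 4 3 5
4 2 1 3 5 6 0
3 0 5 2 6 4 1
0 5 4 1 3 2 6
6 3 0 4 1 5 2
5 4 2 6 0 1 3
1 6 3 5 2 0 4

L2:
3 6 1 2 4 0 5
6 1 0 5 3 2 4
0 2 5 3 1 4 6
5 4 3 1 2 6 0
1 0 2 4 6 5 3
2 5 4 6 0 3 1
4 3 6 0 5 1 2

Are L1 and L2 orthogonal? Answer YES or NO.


Form the n² = 49 superimposed pairs (L1[i][j], L2[i][j]), row by row (rows and columns indexed from 0):
row 0: (2,3) (1,6) (6,1) (0,2) (4,4) (3,0) (5,5)
row 1: (4,6) (2,1) (1,0) (3,5) (5,3) (6,2) (0,4)
row 2: (3,0) (0,2) (5,5) (2,3) (6,1) (4,4) (1,6)
row 3: (0,5) (5,4) (4,3) (1,1) (3,2) (2,6) (6,0)
row 4: (6,1) (3,0) (0,2) (4,4) (1,6) (5,5) (2,3)
row 5: (5,2) (4,5) (2,4) (6,6) (0,0) (1,3) (3,1)
row 6: (1,4) (6,3) (3,6) (5,0) (2,5) (0,1) (4,2)
Orthogonality requires all 49 pairs distinct.
But the pair (3,0) repeats: cell (0,5) has L1 = 3, L2 = 0, and cell (2,0) has L1 = 3, L2 = 0.
A repeated pair means some other pair never occurs (only 35 distinct pairs out of 49), so the squares are not orthogonal.
Conclusion: NO.

NO


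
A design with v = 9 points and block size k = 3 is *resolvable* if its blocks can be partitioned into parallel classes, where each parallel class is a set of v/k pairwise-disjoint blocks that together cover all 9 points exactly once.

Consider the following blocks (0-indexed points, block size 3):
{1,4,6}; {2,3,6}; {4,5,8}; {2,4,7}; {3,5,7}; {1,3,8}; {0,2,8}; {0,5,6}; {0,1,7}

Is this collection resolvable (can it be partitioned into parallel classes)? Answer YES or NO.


v = 9, block size k = 3, number of blocks = 9.
For resolvability, blocks must partition into parallel classes of size v/k = 3.
Total blocks must therefore be a multiple of 3: 9 = 3·3 + 0 ⇒ divisible ✓.
Greedy packing gives 3 candidate class(es). Each should be a full parallel class (size 3, covers all 9 points).
  Class 1 (3 blocks): {1,4,6}; {3,5,7}; {0,2,8}. Points covered: [0, 1, 2, 3, 4, 5, 6, 7, 8].
  Class 2 (3 blocks): {2,3,6}; {4,5,8}; {0,1,7}. Points covered: [0, 1, 2, 3, 4, 5, 6, 7, 8].
  Class 3 (3 blocks): {2,4,7}; {1,3,8}; {0,5,6}. Points covered: [0, 1, 2, 3, 4, 5, 6, 7, 8].
All classes full (size 3)? YES. All classes cover every point? YES.
Resolvable? YES.

YES


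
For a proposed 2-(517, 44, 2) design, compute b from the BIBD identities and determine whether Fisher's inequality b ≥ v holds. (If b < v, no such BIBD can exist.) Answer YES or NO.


b = λv(v − 1)/(k(k − 1)) = 2·517·516/(44·43) = 533544/1892 = 282.
Compare with v = 517: b < v, so Fisher's inequality fails.

NO


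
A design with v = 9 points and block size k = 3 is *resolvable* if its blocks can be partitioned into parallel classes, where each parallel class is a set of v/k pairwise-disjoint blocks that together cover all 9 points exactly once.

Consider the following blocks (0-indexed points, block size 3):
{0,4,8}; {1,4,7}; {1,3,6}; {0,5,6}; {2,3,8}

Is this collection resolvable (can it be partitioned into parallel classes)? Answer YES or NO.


v = 9, block size k = 3, number of blocks = 5.
For resolvability, blocks must partition into parallel classes of size v/k = 3.
Total blocks must therefore be a multiple of 3: 5 = 3·1 + 2 ⇒ not divisible ✗.
Resolvable? NO.

NO


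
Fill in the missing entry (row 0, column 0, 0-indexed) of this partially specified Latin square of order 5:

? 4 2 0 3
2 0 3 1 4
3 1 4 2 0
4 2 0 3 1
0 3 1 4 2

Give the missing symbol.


Row 0 contains symbols [0, 2, 3, 4] — missing [1].
Column 0 contains symbols [0, 2, 3, 4] — missing [1].
The missing symbol must appear in both missing sets; intersection = [1].
Therefore the hidden value is 1.

Missing value = 1.


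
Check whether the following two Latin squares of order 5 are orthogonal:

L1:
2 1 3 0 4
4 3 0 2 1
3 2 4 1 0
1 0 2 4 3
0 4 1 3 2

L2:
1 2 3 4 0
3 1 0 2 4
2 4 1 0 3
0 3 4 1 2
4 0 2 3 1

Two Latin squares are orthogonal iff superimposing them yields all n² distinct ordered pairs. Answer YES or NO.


Form the n² = 25 superimposed pairs (L1[i][j], L2[i][j]), row by row (rows and columns indexed from 0):
row 0: (2,1) (1,2) (3,3) (0,4) (4,0)
row 1: (4,3) (3,1) (0,0) (2,2) (1,4)
row 2: (3,2) (2,4) (4,1) (1,0) (0,3)
row 3: (1,0) (0,3) (2,4) (4,1) (3,2)
row 4: (0,4) (4,0) (1,2) (3,3) (2,1)
Orthogonality requires all 25 pairs distinct.
But the pair (1,0) repeats: cell (2,3) has L1 = 1, L2 = 0, and cell (3,0) has L1 = 1, L2 = 0.
A repeated pair means some other pair never occurs (only 15 distinct pairs out of 25), so the squares are not orthogonal.
Conclusion: NO.

NO


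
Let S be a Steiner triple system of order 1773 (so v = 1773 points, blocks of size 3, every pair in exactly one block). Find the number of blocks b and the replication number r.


An STS(v) is a 2-(v, 3, 1) BIBD: block size k = 3, λ = 1.
Replication: r(k − 1) = λ(v − 1) ⇒ r·2 = 1773 − 1 = 1772 ⇒ r = 886.
Block count: bk = vr ⇒ b·3 = 1773·886 = 1570878 ⇒ b = 523626.

r = 886, b = 523626.


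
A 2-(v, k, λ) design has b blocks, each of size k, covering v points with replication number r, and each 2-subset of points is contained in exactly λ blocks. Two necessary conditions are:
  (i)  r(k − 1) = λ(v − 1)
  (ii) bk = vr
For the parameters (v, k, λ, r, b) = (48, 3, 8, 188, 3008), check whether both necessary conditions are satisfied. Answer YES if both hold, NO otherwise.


Condition (i): r(k − 1) = 188·2 = 376; λ(v − 1) = 8·47 = 376. Match? YES.
Condition (ii): bk = 3008·3 = 9024; vr = 48·188 = 9024. Match? YES.
Both conditions hold? YES.

YES


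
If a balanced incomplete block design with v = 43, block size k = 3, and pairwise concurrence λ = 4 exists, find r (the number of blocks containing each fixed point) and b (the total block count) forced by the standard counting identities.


Any 2-(v, k, λ) BIBD satisfies two necessary conditions:
  (i)  Each point sits in r blocks, and counting incidences through any fixed point gives r(k − 1) = λ(v − 1), so r = λ(v − 1)/(k − 1).
  (ii) Total incidences bk = vr, so b = vr/k.
Step 1: r = λ(v − 1)/(k − 1) = 4·(43 − 1)/(3 − 1) = 4·42/2 = 168/2 = 84.
Step 2: b = vr/k = 43·84/3 = 3612/3 = 1204.
Check integrality: r = 84 ∈ Z ✓, b = 1204 ∈ Z ✓.
(These identities are necessary conditions: they determine r and b for any design with these parameters, but do not by themselves prove that one exists.)

r = 84, b = 1204.


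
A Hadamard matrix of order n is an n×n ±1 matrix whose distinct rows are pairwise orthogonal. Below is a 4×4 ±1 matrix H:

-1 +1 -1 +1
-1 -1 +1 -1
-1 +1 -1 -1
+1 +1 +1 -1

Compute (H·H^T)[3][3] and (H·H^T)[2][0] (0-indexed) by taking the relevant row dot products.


Row 0 of H: [-1, 1, -1, 1].
Row 2 of H: [-1, 1, -1, -1].
Row 3 of H: [1, 1, 1, -1].
(H·H^T)[3][3] = Σ_j H[3][j]·H[3][j] = (1)² + (1)² + (1)² + (-1)² = 1 + 1 + 1 + 1 = 4.
(H·H^T)[2][0] = Σ_j H[2][j]·H[0][j] = (-1)·(-1) + (1)·(1) + (-1)·(-1) + (-1)·(1) = 1 + 1 + 1 + -1 = 2.
Rows 2 and 0 are not orthogonal (dot product = 2 ≠ 0), so H is not a Hadamard matrix.

(3,3) entry = 4; (2,0) entry = 2.


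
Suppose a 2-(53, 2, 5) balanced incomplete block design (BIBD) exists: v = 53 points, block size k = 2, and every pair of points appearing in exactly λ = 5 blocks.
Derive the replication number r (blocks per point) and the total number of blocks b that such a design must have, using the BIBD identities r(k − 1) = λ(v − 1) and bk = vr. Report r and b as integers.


Any 2-(v, k, λ) BIBD satisfies two necessary conditions:
  (i)  Each point sits in r blocks, and counting incidences through any fixed point gives r(k − 1) = λ(v − 1), so r = λ(v − 1)/(k − 1).
  (ii) Total incidences bk = vr, so b = vr/k.
Step 1: r = λ(v − 1)/(k − 1) = 5·(53 − 1)/(2 − 1) = 5·52/1 = 260/1 = 260.
Step 2: b = vr/k = 53·260/2 = 13780/2 = 6890.
Check integrality: r = 260 ∈ Z ✓, b = 6890 ∈ Z ✓.
(These identities are necessary conditions: they determine r and b for any design with these parameters, but do not by themselves prove that one exists.)

r = 260, b = 6890.


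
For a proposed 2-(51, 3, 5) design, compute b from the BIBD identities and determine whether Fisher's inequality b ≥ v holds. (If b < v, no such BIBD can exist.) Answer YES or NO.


r = λ(v − 1)/(k − 1) = 5·50/2 = 125.
b = vr/k = 51·125/3 = 2125.
Fisher's inequality: b ≥ v ⇔ 2125 ≥ 51? YES.

YES


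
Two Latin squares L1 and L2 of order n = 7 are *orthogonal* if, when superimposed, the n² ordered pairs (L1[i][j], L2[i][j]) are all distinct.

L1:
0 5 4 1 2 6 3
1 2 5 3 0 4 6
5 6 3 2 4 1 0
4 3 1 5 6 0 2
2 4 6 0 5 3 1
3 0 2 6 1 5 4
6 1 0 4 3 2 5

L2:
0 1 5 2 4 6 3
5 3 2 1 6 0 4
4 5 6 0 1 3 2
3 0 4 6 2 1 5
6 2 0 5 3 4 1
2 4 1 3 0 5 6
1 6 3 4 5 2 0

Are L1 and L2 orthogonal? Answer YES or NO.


Form the n² = 49 superimposed pairs (L1[i][j], L2[i][j]), row by row (rows and columns indexed from 0):
row 0: (0,0) (5,1) (4,5) (1,2) (2,4) (6,6) (3,3)
row 1: (1,5) (2,3) (5,2) (3,1) (0,6) (4,0) (6,4)
row 2: (5,4) (6,5) (3,6) (2,0) (4,1) (1,3) (0,2)
row 3: (4,3) (3,0) (1,4) (5,6) (6,2) (0,1) (2,5)
row 4: (2,6) (4,2) (6,0) (0,5) (5,3) (3,4) (1,1)
row 5: (3,2) (0,4) (2,1) (6,3) (1,0) (5,5) (4,6)
row 6: (6,1) (1,6) (0,3) (4,4) (3,5) (2,2) (5,0)
Orthogonality requires all 49 pairs distinct.
Check by first coordinate: for each symbol s of L1, list the L2 entries in the n cells where L1 = s; they must all differ.
  L1 = 0: L2 entries (in reading order) 0, 6, 2, 1, 5, 4, 3 — all 7 distinct ✓
  L1 = 1: L2 entries (in reading order) 2, 5, 3, 4, 1, 0, 6 — all 7 distinct ✓
  L1 = 2: L2 entries (in reading order) 4, 3, 0, 5, 6, 1, 2 — all 7 distinct ✓
  L1 = 3: L2 entries (in reading order) 3, 1, 6, 0, 4, 2, 5 — all 7 distinct ✓
  L1 = 4: L2 entries (in reading order) 5, 0, 1, 3, 2, 6, 4 — all 7 distinct ✓
  L1 = 5: L2 entries (in reading order) 1, 2, 4, 6, 3, 5, 0 — all 7 distinct ✓
  L1 = 6: L2 entries (in reading order) 6, 4, 5, 2, 0, 3, 1 — all 7 distinct ✓
Every symbol of L1 meets every symbol of L2 exactly once, so all 49 pairs are distinct (49 of 49).
Conclusion: YES.

YES


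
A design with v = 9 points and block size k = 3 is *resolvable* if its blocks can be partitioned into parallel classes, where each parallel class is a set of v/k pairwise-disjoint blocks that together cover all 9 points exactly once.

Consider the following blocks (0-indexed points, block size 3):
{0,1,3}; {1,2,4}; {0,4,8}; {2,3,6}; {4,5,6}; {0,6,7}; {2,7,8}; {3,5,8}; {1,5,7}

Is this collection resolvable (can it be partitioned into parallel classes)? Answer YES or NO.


v = 9, block size k = 3, number of blocks = 9.
For resolvability, blocks must partition into parallel classes of size v/k = 3.
Total blocks must therefore be a multiple of 3: 9 = 3·3 + 0 ⇒ divisible ✓.
Greedy packing gives 3 candidate class(es). Each should be a full parallel class (size 3, covers all 9 points).
  Class 1 (3 blocks): {0,1,3}; {4,5,6}; {2,7,8}. Points covered: [0, 1, 2, 3, 4, 5, 6, 7, 8].
  Class 2 (3 blocks): {1,2,4}; {0,6,7}; {3,5,8}. Points covered: [0, 1, 2, 3, 4, 5, 6, 7, 8].
  Class 3 (3 blocks): {0,4,8}; {2,3,6}; {1,5,7}. Points covered: [0, 1, 2, 3, 4, 5, 6, 7, 8].
All classes full (size 3)? YES. All classes cover every point? YES.
Resolvable? YES.

YES


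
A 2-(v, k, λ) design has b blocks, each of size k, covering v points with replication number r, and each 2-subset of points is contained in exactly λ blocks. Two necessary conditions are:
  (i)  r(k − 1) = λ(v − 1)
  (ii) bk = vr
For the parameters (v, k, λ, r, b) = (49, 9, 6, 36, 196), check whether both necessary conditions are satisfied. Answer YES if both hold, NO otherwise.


Condition (i): r(k − 1) = 36·8 = 288; λ(v − 1) = 6·48 = 288. Match? YES.
Condition (ii): bk = 196·9 = 1764; vr = 49·36 = 1764. Match? YES.
Both conditions hold? YES.

YES


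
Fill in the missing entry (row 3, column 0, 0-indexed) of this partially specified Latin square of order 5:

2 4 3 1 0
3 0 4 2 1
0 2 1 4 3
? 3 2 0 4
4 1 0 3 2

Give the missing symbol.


Row 3 contains symbols [0, 2, 3, 4] — missing [1].
Column 0 contains symbols [0, 2, 3, 4] — missing [1].
The missing symbol must appear in both missing sets; intersection = [1].
Therefore the hidden value is 1.

Missing value = 1.


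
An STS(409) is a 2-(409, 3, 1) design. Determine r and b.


An STS(v) is a 2-(v, 3, 1) BIBD: block size k = 3, λ = 1.
Replication: r(k − 1) = λ(v − 1) ⇒ r·2 = 409 − 1 = 408 ⇒ r = 204.
Block count: bk = vr ⇒ b·3 = 409·204 = 83436 ⇒ b = 27812.
(Check via b = v(v − 1)/6 = 409·408/6 = 166872/6 = 27812.)

r = 204, b = 27812.


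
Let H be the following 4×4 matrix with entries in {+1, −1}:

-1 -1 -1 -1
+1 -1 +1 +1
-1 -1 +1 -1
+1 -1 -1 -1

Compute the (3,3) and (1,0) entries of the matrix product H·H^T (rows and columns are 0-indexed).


Row 0 of H: [-1, -1, -1, -1].
Row 1 of H: [1, -1, 1, 1].
Row 3 of H: [1, -1, -1, -1].
(H·H^T)[3][3] = Σ_j H[3][j]·H[3][j] = (1)² + (-1)² + (-1)² + (-1)² = 1 + 1 + 1 + 1 = 4.
(H·H^T)[1][0] = Σ_j H[1][j]·H[0][j] = (1)·(-1) + (-1)·(-1) + (1)·(-1) + (1)·(-1) = -1 + 1 + -1 + -1 = -2.
Rows 1 and 0 are not orthogonal (dot product = -2 ≠ 0), so H is not a Hadamard matrix.

(3,3) entry = 4; (1,0) entry = -2.


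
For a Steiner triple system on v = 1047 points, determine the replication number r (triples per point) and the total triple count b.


An STS(v) is a 2-(v, 3, 1) BIBD: block size k = 3, λ = 1.
Replication: r(k − 1) = λ(v − 1) ⇒ r·2 = 1047 − 1 = 1046 ⇒ r = 523.
Block count: b = v(v − 1)/6 = 1047·1046/6 = 1095162/6 = 182527.
(Check via bk = vr: 182527·3 = 547581 = 1047·523 = 547581 ✓.)

r = 523, b = 182527.


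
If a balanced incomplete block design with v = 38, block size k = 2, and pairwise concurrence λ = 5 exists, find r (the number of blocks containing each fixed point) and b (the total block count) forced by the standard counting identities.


Any 2-(v, k, λ) BIBD satisfies two necessary conditions:
  (i)  Each point sits in r blocks, and counting incidences through any fixed point gives r(k − 1) = λ(v − 1), so r = λ(v − 1)/(k − 1).
  (ii) Total incidences bk = vr, so b = vr/k.
Step 1: r = λ(v − 1)/(k − 1) = 5·(38 − 1)/(2 − 1) = 5·37/1 = 185/1 = 185.
Step 2: b = vr/k = 38·185/2 = 7030/2 = 3515.
Check integrality: r = 185 ∈ Z ✓, b = 3515 ∈ Z ✓.
(These identities are necessary conditions: they determine r and b for any design with these parameters, but do not by themselves prove that one exists.)

r = 185, b = 3515.
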